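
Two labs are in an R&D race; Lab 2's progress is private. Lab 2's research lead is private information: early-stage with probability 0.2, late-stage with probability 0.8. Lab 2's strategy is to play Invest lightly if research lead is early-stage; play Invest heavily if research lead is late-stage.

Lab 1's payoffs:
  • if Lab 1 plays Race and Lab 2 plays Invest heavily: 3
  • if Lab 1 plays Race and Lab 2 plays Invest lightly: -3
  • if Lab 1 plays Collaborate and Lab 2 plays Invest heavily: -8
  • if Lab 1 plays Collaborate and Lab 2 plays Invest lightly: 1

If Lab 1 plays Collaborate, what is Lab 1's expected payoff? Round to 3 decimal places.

-6.200

E[Collaborate] = 0.2·1 + 0.8·(-8) = 0.2 + (-6.4) = -6.2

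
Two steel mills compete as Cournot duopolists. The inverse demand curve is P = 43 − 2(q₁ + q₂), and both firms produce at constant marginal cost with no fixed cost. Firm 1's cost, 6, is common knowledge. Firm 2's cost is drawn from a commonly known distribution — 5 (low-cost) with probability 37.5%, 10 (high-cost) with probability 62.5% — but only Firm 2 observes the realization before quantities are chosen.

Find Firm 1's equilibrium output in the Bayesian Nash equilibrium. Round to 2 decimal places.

6.52

Firm 2 with cost c maximizes (43 − 2(q₁+q₂) − c)·q₂, giving q₂(c) = (43 − c − 2q₁)/4.
E[c₂] = 0.375·5 + 0.625·10 = 8.125
Firm 1's FOC against E[q₂] yields q₁ = (43 − 2·6 + E[c₂])/6 = (43 − 12 + 8.125)/6 = 6.52083.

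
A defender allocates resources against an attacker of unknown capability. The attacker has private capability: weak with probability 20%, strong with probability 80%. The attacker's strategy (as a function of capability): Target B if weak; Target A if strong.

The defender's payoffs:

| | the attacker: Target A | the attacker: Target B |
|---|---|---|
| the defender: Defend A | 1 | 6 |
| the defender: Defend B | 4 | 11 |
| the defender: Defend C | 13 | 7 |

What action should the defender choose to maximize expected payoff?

Compute the defender's expected payoff for each action, taking the expectation over the attacker's type.
E[Defend A] = 0.2·(6) + 0.8·(1) = 2
E[Defend B] = 0.2·(11) + 0.8·(4) = 5.4
E[Defend C] = 0.2·(7) + 0.8·(13) = 11.8
Best response: Defend C (11.8 is the largest).

Defend C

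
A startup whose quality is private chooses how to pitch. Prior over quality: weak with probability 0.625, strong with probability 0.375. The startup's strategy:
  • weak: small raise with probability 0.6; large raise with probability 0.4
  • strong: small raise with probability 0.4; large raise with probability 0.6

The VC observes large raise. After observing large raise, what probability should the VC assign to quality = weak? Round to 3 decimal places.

0.526

P(large raise) = 0.625·0.4 + 0.375·0.6 = 0.475
P(weak | large raise) = (0.625·0.4) / 0.475 = 0.25 / 0.475 = 0.526316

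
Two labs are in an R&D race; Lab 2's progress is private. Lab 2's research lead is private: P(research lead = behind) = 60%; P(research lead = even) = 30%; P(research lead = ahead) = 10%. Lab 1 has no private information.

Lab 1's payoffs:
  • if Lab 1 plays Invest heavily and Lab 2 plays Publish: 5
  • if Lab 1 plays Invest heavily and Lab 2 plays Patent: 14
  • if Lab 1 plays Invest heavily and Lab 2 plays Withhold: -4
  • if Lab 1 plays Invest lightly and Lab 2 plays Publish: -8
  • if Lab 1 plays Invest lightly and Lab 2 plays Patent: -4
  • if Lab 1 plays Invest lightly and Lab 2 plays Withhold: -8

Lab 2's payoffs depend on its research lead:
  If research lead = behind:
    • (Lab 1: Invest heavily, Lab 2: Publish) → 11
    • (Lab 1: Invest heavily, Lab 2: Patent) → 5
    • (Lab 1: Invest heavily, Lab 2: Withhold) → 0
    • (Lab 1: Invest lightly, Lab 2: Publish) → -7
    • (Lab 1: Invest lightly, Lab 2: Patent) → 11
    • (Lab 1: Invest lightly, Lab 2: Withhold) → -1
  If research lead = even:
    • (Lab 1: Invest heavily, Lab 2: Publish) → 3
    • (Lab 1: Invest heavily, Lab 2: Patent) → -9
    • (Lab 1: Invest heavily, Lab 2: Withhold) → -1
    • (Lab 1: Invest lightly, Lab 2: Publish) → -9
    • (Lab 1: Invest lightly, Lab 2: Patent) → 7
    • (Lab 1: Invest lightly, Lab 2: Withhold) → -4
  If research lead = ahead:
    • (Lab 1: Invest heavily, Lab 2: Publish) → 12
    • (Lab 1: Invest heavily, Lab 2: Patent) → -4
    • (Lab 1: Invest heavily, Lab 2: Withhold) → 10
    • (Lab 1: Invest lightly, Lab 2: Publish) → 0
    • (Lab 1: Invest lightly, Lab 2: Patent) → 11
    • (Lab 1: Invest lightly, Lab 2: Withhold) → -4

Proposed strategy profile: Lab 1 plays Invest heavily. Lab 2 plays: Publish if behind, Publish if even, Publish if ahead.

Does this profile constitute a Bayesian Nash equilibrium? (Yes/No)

Lab 1 plays Invest heavily: E[Invest heavily] = 0.6·(5) + 0.3·(5) + 0.1·(5) = 5; E[Invest lightly] = -8. Best-responding. ✓
Lab 2 (research lead behind), facing Invest heavily: Publish gives 11, Patent gives 5, Withhold gives 0. Proposed Publish is best. ✓
Lab 2 (research lead even), facing Invest heavily: Publish gives 3, Patent gives -9, Withhold gives -1. Proposed Publish is best. ✓
Lab 2 (research lead ahead), facing Invest heavily: Publish gives 12, Patent gives -4, Withhold gives 10. Proposed Publish is best. ✓

Yes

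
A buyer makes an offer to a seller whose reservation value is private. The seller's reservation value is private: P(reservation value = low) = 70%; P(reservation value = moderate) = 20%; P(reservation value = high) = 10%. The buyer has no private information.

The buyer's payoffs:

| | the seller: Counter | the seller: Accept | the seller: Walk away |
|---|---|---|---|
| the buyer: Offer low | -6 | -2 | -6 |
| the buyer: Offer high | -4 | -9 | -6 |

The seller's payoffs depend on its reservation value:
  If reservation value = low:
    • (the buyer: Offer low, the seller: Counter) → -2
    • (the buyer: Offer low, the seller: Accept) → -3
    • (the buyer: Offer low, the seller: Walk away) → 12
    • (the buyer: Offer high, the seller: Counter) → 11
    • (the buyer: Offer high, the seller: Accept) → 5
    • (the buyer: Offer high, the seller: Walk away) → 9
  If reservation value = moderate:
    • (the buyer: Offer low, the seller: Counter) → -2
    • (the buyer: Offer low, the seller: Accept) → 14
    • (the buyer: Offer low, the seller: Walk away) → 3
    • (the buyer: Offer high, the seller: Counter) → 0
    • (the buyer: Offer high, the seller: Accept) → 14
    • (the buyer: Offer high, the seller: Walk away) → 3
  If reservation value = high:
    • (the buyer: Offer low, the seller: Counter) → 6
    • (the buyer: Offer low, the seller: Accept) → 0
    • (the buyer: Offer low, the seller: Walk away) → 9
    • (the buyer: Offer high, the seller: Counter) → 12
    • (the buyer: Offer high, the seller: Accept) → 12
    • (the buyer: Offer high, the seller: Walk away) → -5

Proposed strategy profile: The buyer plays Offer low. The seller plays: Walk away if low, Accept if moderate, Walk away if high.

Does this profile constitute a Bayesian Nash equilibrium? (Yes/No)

The buyer plays Offer low: E[Offer low] = 0.7·(-6) + 0.2·(-2) + 0.1·(-6) = -5.2; E[Offer high] = -6.6. Best-responding. ✓
The seller (reservation value low), facing Offer low: Counter gives -2, Accept gives -3, Walk away gives 12. Proposed Walk away is best. ✓
The seller (reservation value moderate), facing Offer low: Counter gives -2, Accept gives 14, Walk away gives 3. Proposed Accept is best. ✓
The seller (reservation value high), facing Offer low: Counter gives 6, Accept gives 0, Walk away gives 9. Proposed Walk away is best. ✓

Yes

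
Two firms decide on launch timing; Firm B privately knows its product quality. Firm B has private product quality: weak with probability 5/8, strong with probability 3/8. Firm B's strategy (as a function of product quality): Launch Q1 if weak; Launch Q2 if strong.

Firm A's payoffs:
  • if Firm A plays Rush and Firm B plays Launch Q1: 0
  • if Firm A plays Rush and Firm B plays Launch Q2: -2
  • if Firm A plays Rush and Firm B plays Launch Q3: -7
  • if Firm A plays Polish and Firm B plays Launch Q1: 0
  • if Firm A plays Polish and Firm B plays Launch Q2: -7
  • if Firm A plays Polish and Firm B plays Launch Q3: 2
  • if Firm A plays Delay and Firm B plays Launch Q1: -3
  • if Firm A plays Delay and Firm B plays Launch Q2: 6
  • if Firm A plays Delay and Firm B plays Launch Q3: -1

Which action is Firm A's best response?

Delay

E[Rush] = 5/8·(0) + 3/8·(-2) = -3/4
E[Polish] = 5/8·(0) + 3/8·(-7) = -21/8
E[Delay] = 5/8·(-3) + 3/8·(6) = 3/8
Best response: Delay (3/8 is the largest).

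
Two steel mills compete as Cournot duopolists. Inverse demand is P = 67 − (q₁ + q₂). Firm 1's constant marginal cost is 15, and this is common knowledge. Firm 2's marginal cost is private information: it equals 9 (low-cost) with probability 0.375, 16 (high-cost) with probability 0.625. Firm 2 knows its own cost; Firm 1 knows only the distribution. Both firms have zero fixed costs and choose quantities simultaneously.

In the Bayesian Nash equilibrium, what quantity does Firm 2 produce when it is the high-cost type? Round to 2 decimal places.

17.10

Each type of Firm 2 best-responds to q₁; Firm 1 best-responds to the expected q₂ over Firm 2's types.
Firm 2 with cost c maximizes (67 − (q₁+q₂) − c)·q₂, giving q₂(c) = (67 − c − q₁)/2.
E[c₂] = 0.375·9 + 0.625·16 = 13.375
Firm 1's FOC against E[q₂] yields q₁ = (67 − 2·15 + E[c₂])/3 = (67 − 30 + 13.375)/3 = 16.7917.
q₂(high-cost) = (67 − 16 − 16.7917)/2 = 17.1042.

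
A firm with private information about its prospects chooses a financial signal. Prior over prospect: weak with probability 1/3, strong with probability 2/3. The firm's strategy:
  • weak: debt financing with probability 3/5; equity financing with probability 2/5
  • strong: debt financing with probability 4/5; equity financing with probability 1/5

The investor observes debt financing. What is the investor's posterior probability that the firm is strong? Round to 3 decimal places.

0.727

Apply Bayes' rule using the sender's strategy as the likelihood.
P(debt financing) = (1/3)·(3/5) + (2/3)·(4/5) = 11/15
P(strong | debt financing) = ((2/3)·(4/5)) / (11/15) = (8/15) / (11/15) = 8/11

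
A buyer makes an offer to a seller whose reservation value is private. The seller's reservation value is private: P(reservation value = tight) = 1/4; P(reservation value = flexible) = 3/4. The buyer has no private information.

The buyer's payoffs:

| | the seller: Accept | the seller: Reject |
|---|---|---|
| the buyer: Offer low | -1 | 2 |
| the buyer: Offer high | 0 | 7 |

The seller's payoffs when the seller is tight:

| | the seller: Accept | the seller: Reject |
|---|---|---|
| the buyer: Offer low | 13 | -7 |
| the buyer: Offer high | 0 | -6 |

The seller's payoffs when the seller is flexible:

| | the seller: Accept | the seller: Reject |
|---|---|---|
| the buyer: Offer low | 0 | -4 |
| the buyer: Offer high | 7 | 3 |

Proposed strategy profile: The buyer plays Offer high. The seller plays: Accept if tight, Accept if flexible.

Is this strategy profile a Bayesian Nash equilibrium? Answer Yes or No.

A profile is a BNE iff every type of every player is best-responding given beliefs about the other side.
The buyer plays Offer high: E[Offer high] = 1/4·(0) + 3/4·(0) = 0; E[Offer low] = -1. Best-responding. ✓
The seller (reservation value tight), facing Offer high: Accept gives 0, Reject gives -6. Proposed Accept is best. ✓
The seller (reservation value flexible), facing Offer high: Accept gives 7, Reject gives 3. Proposed Accept is best. ✓

Yes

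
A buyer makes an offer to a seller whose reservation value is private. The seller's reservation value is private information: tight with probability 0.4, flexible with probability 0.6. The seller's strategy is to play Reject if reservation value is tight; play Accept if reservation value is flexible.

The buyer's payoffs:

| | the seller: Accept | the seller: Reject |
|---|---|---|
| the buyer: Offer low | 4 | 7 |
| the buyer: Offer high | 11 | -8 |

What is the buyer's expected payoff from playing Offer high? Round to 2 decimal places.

3.40

E[Offer high] = 0.4·(-8) + 0.6·11 = (-3.2) + 6.6 = 3.4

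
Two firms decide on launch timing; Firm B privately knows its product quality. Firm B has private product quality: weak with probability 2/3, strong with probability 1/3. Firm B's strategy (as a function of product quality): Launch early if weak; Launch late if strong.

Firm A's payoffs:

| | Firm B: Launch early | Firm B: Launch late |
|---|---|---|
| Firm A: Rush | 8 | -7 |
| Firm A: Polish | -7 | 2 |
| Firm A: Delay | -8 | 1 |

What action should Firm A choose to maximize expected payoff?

Rush

E[Rush] = 2/3·(8) + 1/3·(-7) = 3
E[Polish] = 2/3·(-7) + 1/3·(2) = -4
E[Delay] = 2/3·(-8) + 1/3·(1) = -5
Best response: Rush (3 is the largest).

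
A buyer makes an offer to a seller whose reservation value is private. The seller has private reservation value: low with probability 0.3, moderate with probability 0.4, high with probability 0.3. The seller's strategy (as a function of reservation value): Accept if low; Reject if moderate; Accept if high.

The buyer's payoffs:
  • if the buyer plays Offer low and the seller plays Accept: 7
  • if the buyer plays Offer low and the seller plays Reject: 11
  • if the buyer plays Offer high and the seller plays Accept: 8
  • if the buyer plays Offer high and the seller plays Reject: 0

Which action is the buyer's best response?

Compute the buyer's expected payoff for each action, taking the expectation over the seller's type.
E[Offer low] = 0.3·(7) + 0.4·(11) + 0.3·(7) = 8.6
E[Offer high] = 0.3·(8) + 0.4·(0) + 0.3·(8) = 4.8
Best response: Offer low (8.6 is the largest).

Offer low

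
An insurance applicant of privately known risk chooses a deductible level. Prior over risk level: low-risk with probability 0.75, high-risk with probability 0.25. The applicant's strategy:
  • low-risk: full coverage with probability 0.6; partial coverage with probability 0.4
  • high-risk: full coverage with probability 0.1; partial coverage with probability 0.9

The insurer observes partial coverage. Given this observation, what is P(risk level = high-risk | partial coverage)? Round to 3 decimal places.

0.429

Apply Bayes' rule using the sender's strategy as the likelihood.
P(partial coverage) = 0.75·0.4 + 0.25·0.9 = 0.525
P(high-risk | partial coverage) = (0.25·0.9) / 0.525 = 0.225 / 0.525 = 0.428571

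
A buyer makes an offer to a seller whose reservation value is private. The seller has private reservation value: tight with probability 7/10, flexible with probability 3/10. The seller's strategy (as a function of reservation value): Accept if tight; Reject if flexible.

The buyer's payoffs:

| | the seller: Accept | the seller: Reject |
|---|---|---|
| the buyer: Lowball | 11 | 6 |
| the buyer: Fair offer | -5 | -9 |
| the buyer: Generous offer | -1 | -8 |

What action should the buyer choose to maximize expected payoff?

Lowball

E[Lowball] = 7/10·(11) + 3/10·(6) = 19/2
E[Fair offer] = 7/10·(-5) + 3/10·(-9) = -31/5
E[Generous offer] = 7/10·(-1) + 3/10·(-8) = -31/10
Best response: Lowball (19/2 is the largest).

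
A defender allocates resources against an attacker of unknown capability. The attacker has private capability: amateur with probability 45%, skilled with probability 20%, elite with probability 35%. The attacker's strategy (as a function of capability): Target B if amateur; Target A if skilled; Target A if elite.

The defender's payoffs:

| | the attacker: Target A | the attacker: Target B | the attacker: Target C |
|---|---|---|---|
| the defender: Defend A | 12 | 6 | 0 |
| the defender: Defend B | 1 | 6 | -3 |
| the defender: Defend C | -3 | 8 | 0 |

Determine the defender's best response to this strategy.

Defend A

Compute the defender's expected payoff for each action, taking the expectation over the attacker's type.
E[Defend A] = 0.45·(6) + 0.2·(12) + 0.35·(12) = 9.3
E[Defend B] = 0.45·(6) + 0.2·(1) + 0.35·(1) = 3.25
E[Defend C] = 0.45·(8) + 0.2·(-3) + 0.35·(-3) = 1.95
Best response: Defend A (9.3 is the largest).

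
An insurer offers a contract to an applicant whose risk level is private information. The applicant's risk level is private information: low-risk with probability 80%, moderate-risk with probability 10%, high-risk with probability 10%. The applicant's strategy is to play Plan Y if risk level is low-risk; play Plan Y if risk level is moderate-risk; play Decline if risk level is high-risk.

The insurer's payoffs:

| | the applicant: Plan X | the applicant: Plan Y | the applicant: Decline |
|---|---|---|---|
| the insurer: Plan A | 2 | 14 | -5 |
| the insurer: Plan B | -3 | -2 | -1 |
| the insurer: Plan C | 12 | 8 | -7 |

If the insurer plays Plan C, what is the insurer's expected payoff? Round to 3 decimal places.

6.500

Take the expectation over the applicant's risk level, weighting each type's action by its prior probability.
E[Plan C] = 0.8·8 + 0.1·8 + 0.1·(-7) = 6.4 + 0.8 + (-0.7) = 6.5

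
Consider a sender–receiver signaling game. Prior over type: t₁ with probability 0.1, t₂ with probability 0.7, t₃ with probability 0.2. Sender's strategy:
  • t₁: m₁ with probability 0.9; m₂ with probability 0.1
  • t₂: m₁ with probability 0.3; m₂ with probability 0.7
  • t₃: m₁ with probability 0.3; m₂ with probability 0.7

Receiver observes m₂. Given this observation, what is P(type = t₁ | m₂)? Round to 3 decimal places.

P(m₂) = 0.1·0.1 + 0.7·0.7 + 0.2·0.7 = 0.64
P(t₁ | m₂) = (0.1·0.1) / 0.64 = 0.01 / 0.64 = 0.015625

0.016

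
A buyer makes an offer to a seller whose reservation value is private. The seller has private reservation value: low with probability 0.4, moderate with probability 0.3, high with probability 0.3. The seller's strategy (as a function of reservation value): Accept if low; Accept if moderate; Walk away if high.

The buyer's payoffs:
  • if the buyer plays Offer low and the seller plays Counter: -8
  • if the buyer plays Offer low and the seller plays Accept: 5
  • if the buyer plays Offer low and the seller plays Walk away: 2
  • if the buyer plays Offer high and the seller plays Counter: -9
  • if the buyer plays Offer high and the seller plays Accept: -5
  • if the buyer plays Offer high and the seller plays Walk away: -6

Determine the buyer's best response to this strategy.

Offer low

Compute the buyer's expected payoff for each action, taking the expectation over the seller's type.
E[Offer low] = 0.4·(5) + 0.3·(5) + 0.3·(2) = 4.1
E[Offer high] = 0.4·(-5) + 0.3·(-5) + 0.3·(-6) = -5.3
Best response: Offer low (4.1 is the largest).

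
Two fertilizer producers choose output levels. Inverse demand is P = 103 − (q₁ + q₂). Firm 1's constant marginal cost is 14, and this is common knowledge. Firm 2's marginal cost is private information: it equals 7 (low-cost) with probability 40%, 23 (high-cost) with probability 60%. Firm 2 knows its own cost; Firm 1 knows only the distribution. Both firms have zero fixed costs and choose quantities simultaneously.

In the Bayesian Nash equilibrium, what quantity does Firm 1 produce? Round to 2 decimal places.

Firm 2 with cost c maximizes (103 − (q₁+q₂) − c)·q₂, giving q₂(c) = (103 − c − q₁)/2.
E[c₂] = 0.4·7 + 0.6·23 = 16.6
Firm 1's FOC against E[q₂] yields q₁ = (103 − 2·14 + E[c₂])/3 = (103 − 28 + 16.6)/3 = 30.5333.

30.53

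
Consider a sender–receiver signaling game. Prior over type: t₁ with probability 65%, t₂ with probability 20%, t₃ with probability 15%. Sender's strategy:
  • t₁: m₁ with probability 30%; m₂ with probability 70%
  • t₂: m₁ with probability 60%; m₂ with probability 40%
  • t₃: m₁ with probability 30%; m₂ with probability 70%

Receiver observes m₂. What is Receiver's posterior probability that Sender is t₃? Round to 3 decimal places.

P(m₂) = 0.65·0.7 + 0.2·0.4 + 0.15·0.7 = 0.64
P(t₃ | m₂) = (0.15·0.7) / 0.64 = 0.105 / 0.64 = 0.164062

0.164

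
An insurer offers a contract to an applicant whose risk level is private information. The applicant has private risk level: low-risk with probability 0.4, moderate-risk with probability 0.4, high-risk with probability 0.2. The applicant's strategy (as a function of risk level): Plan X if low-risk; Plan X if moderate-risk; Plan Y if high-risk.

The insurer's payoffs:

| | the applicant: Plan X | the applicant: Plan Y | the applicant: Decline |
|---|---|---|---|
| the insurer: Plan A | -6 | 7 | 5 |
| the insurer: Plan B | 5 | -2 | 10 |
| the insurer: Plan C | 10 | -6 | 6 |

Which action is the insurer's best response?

E[Plan A] = 0.4·(-6) + 0.4·(-6) + 0.2·(7) = -3.4
E[Plan B] = 0.4·(5) + 0.4·(5) + 0.2·(-2) = 3.6
E[Plan C] = 0.4·(10) + 0.4·(10) + 0.2·(-6) = 6.8
Best response: Plan C (6.8 is the largest).

Plan C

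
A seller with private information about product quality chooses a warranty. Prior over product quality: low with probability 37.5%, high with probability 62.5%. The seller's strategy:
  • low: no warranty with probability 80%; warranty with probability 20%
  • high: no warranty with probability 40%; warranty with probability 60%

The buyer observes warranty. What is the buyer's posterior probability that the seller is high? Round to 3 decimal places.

P(warranty) = 0.375·0.2 + 0.625·0.6 = 0.45
P(high | warranty) = (0.625·0.6) / 0.45 = 0.375 / 0.45 = 0.833333

0.833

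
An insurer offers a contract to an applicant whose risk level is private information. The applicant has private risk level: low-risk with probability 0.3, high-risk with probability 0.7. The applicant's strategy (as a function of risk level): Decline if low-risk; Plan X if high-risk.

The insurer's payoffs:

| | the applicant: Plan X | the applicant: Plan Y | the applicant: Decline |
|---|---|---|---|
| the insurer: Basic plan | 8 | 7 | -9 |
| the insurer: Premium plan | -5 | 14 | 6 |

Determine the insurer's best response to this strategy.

Basic plan

Compute the insurer's expected payoff for each action, taking the expectation over the applicant's type.
E[Basic plan] = 0.3·(-9) + 0.7·(8) = 2.9
E[Premium plan] = 0.3·(6) + 0.7·(-5) = -1.7
Best response: Basic plan (2.9 is the largest).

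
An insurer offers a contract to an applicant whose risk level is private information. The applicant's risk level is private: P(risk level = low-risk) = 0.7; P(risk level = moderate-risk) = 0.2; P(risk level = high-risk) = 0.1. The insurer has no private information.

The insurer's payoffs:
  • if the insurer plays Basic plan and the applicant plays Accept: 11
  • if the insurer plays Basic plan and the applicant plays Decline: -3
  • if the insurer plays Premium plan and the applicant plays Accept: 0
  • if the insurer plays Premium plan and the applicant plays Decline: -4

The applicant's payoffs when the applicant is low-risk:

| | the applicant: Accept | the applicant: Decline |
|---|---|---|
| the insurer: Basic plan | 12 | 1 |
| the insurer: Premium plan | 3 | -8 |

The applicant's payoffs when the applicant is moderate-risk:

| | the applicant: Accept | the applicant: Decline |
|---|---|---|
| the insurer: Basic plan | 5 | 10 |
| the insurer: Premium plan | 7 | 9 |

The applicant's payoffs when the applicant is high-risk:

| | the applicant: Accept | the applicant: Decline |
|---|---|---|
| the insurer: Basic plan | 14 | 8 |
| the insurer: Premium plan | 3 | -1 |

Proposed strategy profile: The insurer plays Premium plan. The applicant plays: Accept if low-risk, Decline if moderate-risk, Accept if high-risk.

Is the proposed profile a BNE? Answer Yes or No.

No

The insurer plays Premium plan: E[Premium plan] = 0.7·(0) + 0.2·(-4) + 0.1·(0) = -0.8; E[Basic plan] = 8.2. Not best-responding. ✗
The applicant (risk level low-risk), facing Premium plan: Accept gives 3, Decline gives -8. Proposed Accept is best. ✓
The applicant (risk level moderate-risk), facing Premium plan: Accept gives 7, Decline gives 9. Proposed Decline is best. ✓
The applicant (risk level high-risk), facing Premium plan: Accept gives 3, Decline gives -1. Proposed Accept is best. ✓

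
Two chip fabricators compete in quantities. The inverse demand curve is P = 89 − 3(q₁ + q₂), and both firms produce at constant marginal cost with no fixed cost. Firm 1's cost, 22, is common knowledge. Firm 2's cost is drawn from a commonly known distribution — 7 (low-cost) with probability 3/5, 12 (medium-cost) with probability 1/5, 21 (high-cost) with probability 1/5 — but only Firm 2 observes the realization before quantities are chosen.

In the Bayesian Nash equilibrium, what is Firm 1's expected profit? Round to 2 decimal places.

115.32

Type-c best response for Firm 2: q₂(c) = (89 − c)/6 − q₁/2.
Firm 1 maximizes expected profit; its first-order condition is 89 − 6q₁ − 3E[q₂] − 22 = 0.
Substituting E[q₂] and solving: E[c₂] = 10.8, so q₁ = (89 − 2·22 + 10.8)/9 = 6.2.
E[P] = 89 − 3·(q₁ + E[q₂]) = 40.6; Firm 1's expected profit = (E[P] − 22)·q₁ = (40.6 − 22)·6.2 = 115.32.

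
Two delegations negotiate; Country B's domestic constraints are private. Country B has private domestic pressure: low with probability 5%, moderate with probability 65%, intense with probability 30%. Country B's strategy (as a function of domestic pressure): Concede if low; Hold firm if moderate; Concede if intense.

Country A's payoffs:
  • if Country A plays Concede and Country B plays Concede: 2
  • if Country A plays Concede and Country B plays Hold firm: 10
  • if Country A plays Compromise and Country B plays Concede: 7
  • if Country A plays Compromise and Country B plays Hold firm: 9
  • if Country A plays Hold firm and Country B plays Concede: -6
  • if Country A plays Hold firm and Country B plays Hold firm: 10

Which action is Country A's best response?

E[Concede] = 0.05·(2) + 0.65·(10) + 0.3·(2) = 7.2
E[Compromise] = 0.05·(7) + 0.65·(9) + 0.3·(7) = 8.3
E[Hold firm] = 0.05·(-6) + 0.65·(10) + 0.3·(-6) = 4.4
Best response: Compromise (8.3 is the largest).

Compromise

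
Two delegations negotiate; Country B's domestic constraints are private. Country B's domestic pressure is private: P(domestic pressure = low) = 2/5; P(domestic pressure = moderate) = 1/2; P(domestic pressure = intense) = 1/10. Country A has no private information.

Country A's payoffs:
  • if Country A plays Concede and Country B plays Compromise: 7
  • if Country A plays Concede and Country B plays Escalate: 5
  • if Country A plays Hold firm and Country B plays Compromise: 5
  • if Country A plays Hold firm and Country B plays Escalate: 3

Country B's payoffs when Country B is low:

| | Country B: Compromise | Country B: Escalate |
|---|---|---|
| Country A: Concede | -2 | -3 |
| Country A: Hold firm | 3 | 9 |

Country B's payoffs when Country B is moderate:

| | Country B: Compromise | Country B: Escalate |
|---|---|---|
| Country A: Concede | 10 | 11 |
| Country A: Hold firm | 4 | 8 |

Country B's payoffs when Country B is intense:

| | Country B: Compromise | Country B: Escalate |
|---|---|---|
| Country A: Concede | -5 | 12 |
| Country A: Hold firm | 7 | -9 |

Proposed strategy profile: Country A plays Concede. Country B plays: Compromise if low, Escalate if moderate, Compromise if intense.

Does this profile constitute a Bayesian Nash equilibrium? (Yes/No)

Country A plays Concede: E[Concede] = 2/5·(7) + 1/2·(5) + 1/10·(7) = 6; E[Hold firm] = 4. Best-responding. ✓
Country B (domestic pressure low), facing Concede: Compromise gives -2, Escalate gives -3. Proposed Compromise is best. ✓
Country B (domestic pressure moderate), facing Concede: Compromise gives 10, Escalate gives 11. Proposed Escalate is best. ✓
Country B (domestic pressure intense), facing Concede: Compromise gives -5, Escalate gives 12. Proposed Compromise is not best — profitable deviation exists. ✗

No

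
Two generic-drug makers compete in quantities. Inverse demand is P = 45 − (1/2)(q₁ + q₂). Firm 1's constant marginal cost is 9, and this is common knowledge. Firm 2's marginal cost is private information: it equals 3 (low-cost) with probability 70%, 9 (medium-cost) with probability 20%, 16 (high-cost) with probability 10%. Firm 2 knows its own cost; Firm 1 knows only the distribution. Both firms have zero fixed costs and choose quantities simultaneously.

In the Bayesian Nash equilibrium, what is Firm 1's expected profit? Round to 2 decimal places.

Firm 2 with cost c maximizes (45 − (1/2)(q₁+q₂) − c)·q₂, giving q₂(c) = (45 − c − (1/2)q₁).
E[c₂] = 0.7·3 + 0.2·9 + 0.1·16 = 5.5
Firm 1's FOC against E[q₂] yields q₁ = (45 − 2·9 + E[c₂])/(3/2) = (45 − 18 + 5.5)/(3/2) = 21.6667.
E[P] = 45 − (1/2)·(q₁ + E[q₂]) = 19.8333; Firm 1's expected profit = (E[P] − 9)·q₁ = (19.8333 − 9)·21.6667 = 234.722.

234.72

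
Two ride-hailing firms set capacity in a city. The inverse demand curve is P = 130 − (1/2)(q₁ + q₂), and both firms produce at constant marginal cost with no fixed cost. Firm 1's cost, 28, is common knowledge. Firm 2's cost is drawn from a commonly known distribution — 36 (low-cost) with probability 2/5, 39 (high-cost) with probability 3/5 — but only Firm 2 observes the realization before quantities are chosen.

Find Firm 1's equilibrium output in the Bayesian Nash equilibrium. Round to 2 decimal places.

Firm 2 with cost c maximizes (130 − (1/2)(q₁+q₂) − c)·q₂, giving q₂(c) = (130 − c − (1/2)q₁).
E[c₂] = 2/5·36 + 3/5·39 = 37.8
Firm 1's FOC against E[q₂] yields q₁ = (130 − 2·28 + E[c₂])/(3/2) = (130 − 56 + 37.8)/(3/2) = 74.5333.

74.53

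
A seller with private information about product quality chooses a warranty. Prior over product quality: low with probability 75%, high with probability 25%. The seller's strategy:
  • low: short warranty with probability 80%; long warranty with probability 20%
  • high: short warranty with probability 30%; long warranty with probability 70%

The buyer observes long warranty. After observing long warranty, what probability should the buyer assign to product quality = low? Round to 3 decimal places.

0.462

P(long warranty) = 0.75·0.2 + 0.25·0.7 = 0.325
P(low | long warranty) = (0.75·0.2) / 0.325 = 0.15 / 0.325 = 0.461538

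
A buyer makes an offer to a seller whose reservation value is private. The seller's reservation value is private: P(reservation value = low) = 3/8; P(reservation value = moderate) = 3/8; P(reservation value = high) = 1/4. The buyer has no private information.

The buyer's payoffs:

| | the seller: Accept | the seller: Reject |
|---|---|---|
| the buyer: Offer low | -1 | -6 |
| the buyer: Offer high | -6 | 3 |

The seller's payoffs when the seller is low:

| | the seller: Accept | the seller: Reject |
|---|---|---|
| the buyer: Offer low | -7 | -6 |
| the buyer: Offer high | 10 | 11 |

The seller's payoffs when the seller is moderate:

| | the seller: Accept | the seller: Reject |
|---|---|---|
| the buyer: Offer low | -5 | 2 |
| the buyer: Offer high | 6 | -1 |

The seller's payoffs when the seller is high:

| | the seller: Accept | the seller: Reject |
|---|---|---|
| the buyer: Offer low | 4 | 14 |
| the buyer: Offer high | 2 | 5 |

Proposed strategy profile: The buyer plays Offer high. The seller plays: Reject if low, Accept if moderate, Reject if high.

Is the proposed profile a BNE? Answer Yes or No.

Yes

The buyer plays Offer high: E[Offer high] = 3/8·(3) + 3/8·(-6) + 1/4·(3) = -3/8; E[Offer low] = -33/8. Best-responding. ✓
The seller (reservation value low), facing Offer high: Accept gives 10, Reject gives 11. Proposed Reject is best. ✓
The seller (reservation value moderate), facing Offer high: Accept gives 6, Reject gives -1. Proposed Accept is best. ✓
The seller (reservation value high), facing Offer high: Accept gives 2, Reject gives 5. Proposed Reject is best. ✓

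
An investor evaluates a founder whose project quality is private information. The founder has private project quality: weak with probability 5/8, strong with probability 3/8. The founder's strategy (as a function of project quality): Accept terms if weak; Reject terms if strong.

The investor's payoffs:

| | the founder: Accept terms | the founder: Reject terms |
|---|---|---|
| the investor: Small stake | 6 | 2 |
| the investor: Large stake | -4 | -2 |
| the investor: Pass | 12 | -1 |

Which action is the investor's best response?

E[Small stake] = 5/8·(6) + 3/8·(2) = 9/2
E[Large stake] = 5/8·(-4) + 3/8·(-2) = -13/4
E[Pass] = 5/8·(12) + 3/8·(-1) = 57/8
Best response: Pass (57/8 is the largest).

Pass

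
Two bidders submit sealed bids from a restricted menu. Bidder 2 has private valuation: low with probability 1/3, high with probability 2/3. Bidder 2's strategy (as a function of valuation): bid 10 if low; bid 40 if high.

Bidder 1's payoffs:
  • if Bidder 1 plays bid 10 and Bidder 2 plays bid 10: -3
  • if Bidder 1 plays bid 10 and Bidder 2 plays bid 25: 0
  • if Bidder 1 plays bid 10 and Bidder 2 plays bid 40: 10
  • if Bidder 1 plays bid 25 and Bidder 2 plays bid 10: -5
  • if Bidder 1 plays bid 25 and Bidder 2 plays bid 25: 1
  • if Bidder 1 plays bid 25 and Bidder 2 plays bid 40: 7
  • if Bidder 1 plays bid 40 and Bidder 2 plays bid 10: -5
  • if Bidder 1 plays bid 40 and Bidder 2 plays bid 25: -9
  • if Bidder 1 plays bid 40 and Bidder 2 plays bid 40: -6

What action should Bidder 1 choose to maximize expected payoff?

bid 10

E[bid 10] = 1/3·(-3) + 2/3·(10) = 17/3
E[bid 25] = 1/3·(-5) + 2/3·(7) = 3
E[bid 40] = 1/3·(-5) + 2/3·(-6) = -17/3
Best response: bid 10 (17/3 is the largest).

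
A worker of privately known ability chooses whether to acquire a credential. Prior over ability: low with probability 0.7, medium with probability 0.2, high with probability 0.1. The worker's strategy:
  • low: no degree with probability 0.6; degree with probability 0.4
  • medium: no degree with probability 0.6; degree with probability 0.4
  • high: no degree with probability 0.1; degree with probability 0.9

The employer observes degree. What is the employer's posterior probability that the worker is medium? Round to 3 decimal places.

Apply Bayes' rule using the sender's strategy as the likelihood.
P(degree) = 0.7·0.4 + 0.2·0.4 + 0.1·0.9 = 0.45
P(medium | degree) = (0.2·0.4) / 0.45 = 0.08 / 0.45 = 0.177778

0.178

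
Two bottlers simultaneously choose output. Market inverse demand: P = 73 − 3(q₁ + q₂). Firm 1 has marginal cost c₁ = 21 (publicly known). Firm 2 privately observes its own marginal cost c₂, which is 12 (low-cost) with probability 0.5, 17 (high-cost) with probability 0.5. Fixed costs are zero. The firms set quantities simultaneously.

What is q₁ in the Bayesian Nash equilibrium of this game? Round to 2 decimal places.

5.06

Each type of Firm 2 best-responds to q₁; Firm 1 best-responds to the expected q₂ over Firm 2's types.
Firm 2 with cost c maximizes (73 − 3(q₁+q₂) − c)·q₂, giving q₂(c) = (73 − c − 3q₁)/6.
E[c₂] = 0.5·12 + 0.5·17 = 14.5
Firm 1's FOC against E[q₂] yields q₁ = (73 − 2·21 + E[c₂])/9 = (73 − 42 + 14.5)/9 = 5.05556.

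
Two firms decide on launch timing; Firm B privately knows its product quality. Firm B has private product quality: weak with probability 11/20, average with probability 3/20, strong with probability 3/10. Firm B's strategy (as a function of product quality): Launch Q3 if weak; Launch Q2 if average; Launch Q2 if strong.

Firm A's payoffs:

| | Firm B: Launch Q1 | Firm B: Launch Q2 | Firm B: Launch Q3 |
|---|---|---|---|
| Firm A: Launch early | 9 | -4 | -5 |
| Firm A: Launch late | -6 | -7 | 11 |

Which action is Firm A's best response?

Launch late

E[Launch early] = 11/20·(-5) + 3/20·(-4) + 3/10·(-4) = -91/20
E[Launch late] = 11/20·(11) + 3/20·(-7) + 3/10·(-7) = 29/10
Best response: Launch late (29/10 is the largest).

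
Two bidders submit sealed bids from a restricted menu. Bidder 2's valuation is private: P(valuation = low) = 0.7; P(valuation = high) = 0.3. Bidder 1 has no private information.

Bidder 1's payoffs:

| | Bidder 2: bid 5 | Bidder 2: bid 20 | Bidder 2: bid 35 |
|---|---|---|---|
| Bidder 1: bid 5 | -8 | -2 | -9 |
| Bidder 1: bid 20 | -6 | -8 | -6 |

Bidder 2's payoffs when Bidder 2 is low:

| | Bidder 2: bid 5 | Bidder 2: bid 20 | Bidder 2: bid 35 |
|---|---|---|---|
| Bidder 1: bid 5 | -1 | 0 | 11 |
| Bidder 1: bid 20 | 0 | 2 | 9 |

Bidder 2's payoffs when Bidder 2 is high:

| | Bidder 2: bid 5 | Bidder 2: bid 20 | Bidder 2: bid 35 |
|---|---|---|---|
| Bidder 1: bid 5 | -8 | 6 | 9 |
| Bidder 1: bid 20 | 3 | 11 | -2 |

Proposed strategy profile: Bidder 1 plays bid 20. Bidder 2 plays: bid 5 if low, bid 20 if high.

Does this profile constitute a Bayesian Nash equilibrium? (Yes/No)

A profile is a BNE iff every type of every player is best-responding given beliefs about the other side.
Bidder 1 plays bid 20: E[bid 20] = 0.7·(-6) + 0.3·(-8) = -6.6; E[bid 5] = -6.2. Not best-responding. ✗
Bidder 2 (valuation low), facing bid 20: bid 5 gives 0, bid 20 gives 2, bid 35 gives 9. Proposed bid 5 is not best — profitable deviation exists. ✗
Bidder 2 (valuation high), facing bid 20: bid 5 gives 3, bid 20 gives 11, bid 35 gives -2. Proposed bid 20 is best. ✓

No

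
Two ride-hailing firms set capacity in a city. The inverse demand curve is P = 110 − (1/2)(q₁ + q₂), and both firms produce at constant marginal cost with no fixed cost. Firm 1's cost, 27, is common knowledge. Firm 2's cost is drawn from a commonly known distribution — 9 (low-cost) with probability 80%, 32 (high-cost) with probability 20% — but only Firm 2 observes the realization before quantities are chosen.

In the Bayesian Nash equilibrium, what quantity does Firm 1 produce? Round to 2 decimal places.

Type-c best response for Firm 2: q₂(c) = (110 − c) − q₁/2.
Firm 1 maximizes expected profit; its first-order condition is 110 − q₁ − (1/2)E[q₂] − 27 = 0.
Substituting E[q₂] and solving: E[c₂] = 13.6, so q₁ = (110 − 2·27 + 13.6)/(3/2) = 46.4.

46.40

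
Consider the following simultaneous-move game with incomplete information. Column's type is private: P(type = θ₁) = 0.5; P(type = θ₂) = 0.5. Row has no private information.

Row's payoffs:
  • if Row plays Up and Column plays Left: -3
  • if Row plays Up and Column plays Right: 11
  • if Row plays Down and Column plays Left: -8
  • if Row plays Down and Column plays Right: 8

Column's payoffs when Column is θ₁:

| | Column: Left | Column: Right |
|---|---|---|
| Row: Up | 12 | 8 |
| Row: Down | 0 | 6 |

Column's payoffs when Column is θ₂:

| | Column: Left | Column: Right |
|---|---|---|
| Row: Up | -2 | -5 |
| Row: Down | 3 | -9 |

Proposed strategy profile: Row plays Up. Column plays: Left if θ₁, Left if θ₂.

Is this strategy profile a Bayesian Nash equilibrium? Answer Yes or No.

Row plays Up: E[Up] = 0.5·(-3) + 0.5·(-3) = -3; E[Down] = -8. Best-responding. ✓
Column (type θ₁), facing Up: Left gives 12, Right gives 8. Proposed Left is best. ✓
Column (type θ₂), facing Up: Left gives -2, Right gives -5. Proposed Left is best. ✓

Yes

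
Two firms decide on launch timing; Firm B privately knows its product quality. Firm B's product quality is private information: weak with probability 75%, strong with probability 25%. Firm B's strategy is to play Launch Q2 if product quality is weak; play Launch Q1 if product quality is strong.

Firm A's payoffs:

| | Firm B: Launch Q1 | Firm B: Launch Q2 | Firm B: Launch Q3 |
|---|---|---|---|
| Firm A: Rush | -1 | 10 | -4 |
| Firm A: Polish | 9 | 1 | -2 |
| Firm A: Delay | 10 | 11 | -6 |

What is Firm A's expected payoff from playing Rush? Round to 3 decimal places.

7.250

Take the expectation over Firm B's product quality, weighting each type's action by its prior probability.
E[Rush] = 0.75·10 + 0.25·(-1) = 7.5 + (-0.25) = 7.25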